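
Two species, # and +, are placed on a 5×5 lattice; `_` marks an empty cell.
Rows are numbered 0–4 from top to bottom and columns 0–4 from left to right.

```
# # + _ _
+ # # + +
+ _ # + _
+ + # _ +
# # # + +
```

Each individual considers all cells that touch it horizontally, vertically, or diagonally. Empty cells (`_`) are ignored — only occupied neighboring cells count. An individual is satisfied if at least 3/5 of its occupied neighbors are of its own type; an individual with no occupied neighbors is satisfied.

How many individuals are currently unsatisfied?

12

(0,0)# 2/3 ✓
(0,1)# 3/5 ✓
(0,2)+ 1/4 ✗
(1,0)+ 1/4 ✗
(1,1)# 4/7 ✗
(1,2)# 3/6 ✗
(1,3)+ 3/5 ✓
(1,4)+ 2/2 ✓
(2,0)+ 3/4 ✓
(2,2)# 3/6 ✗
(2,3)+ 3/6 ✗
(3,0)+ 2/4 ✗
(3,1)+ 2/7 ✗
(3,2)# 3/6 ✗
(3,4)+ 3/3 ✓
(4,0)# 1/3 ✗
(4,1)# 3/5 ✓
(4,2)# 2/4 ✗
(4,3)+ 2/4 ✗
(4,4)+ 2/2 ✓
Unsatisfied: (0,2), (1,0), (1,1), (1,2), (2,2), (2,3), (3,0), (3,1), (3,2), (4,0), (4,2), (4,3) — 12 in total.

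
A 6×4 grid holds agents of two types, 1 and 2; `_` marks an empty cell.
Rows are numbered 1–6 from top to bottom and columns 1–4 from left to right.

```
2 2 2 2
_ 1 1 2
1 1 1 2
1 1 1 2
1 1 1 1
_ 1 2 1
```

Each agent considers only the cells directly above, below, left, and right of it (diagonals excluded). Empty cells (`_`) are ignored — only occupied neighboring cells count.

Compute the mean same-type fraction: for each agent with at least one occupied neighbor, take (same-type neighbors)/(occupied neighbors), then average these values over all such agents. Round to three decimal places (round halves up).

0.731

Row 1: (1,1)2 1/1 · (1,2)2 2/3 · (1,3)2 2/3 · (1,4)2 2/2
Row 2: (2,2)1 2/3 · (2,3)1 2/4 · (2,4)2 2/3
Row 3: (3,1)1 2/2 · (3,2)1 4/4 · (3,3)1 3/4 · (3,4)2 2/3
Row 4: (4,1)1 3/3 · (4,2)1 4/4 · (4,3)1 3/4 · (4,4)2 1/3
Row 5: (5,1)1 2/2 · (5,2)1 4/4 · (5,3)1 3/4 · (5,4)1 2/3
Row 6: (6,2)1 1/2 · (6,3)2 0/3 · (6,4)1 1/2
Sum over 22 agents: 1/1 + 2/3 + 2/3 + 2/2 + 2/3 + 2/4 + 2/3 + 2/2 + 4/4 + 3/4 + 2/3 + 3/3 + 4/4 + 3/4 + 1/3 + 2/2 + 4/4 + 3/4 + 2/3 + 1/2 + 0/3 + 1/2 = 193/12; mean = 193/12 ÷ 22 = 193/264 = 0.731060… → 0.731.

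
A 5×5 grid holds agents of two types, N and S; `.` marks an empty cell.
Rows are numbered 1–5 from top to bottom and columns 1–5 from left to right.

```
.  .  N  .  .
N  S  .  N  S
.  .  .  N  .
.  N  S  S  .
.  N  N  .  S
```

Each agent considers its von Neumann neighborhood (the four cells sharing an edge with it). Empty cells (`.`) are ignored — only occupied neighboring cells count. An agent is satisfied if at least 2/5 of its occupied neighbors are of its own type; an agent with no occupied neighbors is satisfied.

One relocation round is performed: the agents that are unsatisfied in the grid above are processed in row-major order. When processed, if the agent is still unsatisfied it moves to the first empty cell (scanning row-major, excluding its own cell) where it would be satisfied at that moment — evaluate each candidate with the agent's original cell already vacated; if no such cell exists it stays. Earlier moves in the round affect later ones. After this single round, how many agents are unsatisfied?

2

Initially unsatisfied (in order): (2,1), (2,2), (2,5), (4,3).
  (2,1) → (1,1).
  (2,2): now satisfied by earlier moves; stays.
  (2,5) → (1,5).
  (4,3) → (2,1).
Resulting grid:
N . N . S
S S . N .
. . . N .
. N . S .
. N N . S
Unsatisfied now: (1,1), (4,4).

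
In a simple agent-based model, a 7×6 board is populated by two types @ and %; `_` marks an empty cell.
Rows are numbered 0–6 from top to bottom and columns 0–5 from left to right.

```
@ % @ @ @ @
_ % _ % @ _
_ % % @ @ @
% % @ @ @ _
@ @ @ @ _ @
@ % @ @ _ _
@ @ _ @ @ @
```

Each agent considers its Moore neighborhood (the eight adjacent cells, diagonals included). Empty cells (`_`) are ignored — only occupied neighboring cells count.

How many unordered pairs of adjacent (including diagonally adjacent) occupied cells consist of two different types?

Scan each occupied cell's neighbors to the right and below (and the two forward diagonals) so each pair is counted once.
Row 0: @(0,0)–%(0,1)≠ @(0,0)–%(1,1)≠ %(0,1)–@(0,2)≠ %(0,1)–%(1,1)= @(0,2)–@(0,3)= @(0,2)–%(1,3)≠ @(0,2)–%(1,1)≠ @(0,3)–@(0,4)= @(0,3)–%(1,3)≠ @(0,3)–@(1,4)= @(0,4)–@(0,5)= @(0,4)–@(1,4)= @(0,4)–%(1,3)≠ @(0,5)–@(1,4)=  → 7/14 unlike.
Row 1: %(1,1)–%(2,1)= %(1,1)–%(2,2)= %(1,3)–@(1,4)≠ %(1,3)–@(2,3)≠ %(1,3)–@(2,4)≠ %(1,3)–%(2,2)= @(1,4)–@(2,4)= @(1,4)–@(2,5)= @(1,4)–@(2,3)=  → 3/9 unlike.
Row 2: %(2,1)–%(2,2)= %(2,1)–%(3,1)= %(2,1)–@(3,2)≠ %(2,1)–%(3,0)= %(2,2)–@(2,3)≠ %(2,2)–@(3,2)≠ %(2,2)–@(3,3)≠ %(2,2)–%(3,1)= @(2,3)–@(2,4)= @(2,3)–@(3,3)= @(2,3)–@(3,4)= @(2,3)–@(3,2)= @(2,4)–@(2,5)= @(2,4)–@(3,4)= @(2,4)–@(3,3)= @(2,5)–@(3,4)=  → 4/16 unlike.
Row 3: %(3,0)–%(3,1)= %(3,0)–@(4,0)≠ %(3,0)–@(4,1)≠ %(3,1)–@(3,2)≠ %(3,1)–@(4,1)≠ %(3,1)–@(4,2)≠ %(3,1)–@(4,0)≠ @(3,2)–@(3,3)= @(3,2)–@(4,2)= @(3,2)–@(4,3)= @(3,2)–@(4,1)= @(3,3)–@(3,4)= @(3,3)–@(4,3)= @(3,3)–@(4,2)= @(3,4)–@(4,5)= @(3,4)–@(4,3)=  → 6/16 unlike.
Row 4: @(4,0)–@(4,1)= @(4,0)–@(5,0)= @(4,0)–%(5,1)≠ @(4,1)–@(4,2)= @(4,1)–%(5,1)≠ @(4,1)–@(5,2)= @(4,1)–@(5,0)= @(4,2)–@(4,3)= @(4,2)–@(5,2)= @(4,2)–@(5,3)= @(4,2)–%(5,1)≠ @(4,3)–@(5,3)= @(4,3)–@(5,2)=  → 3/13 unlike.
Row 5: @(5,0)–%(5,1)≠ @(5,0)–@(6,0)= @(5,0)–@(6,1)= %(5,1)–@(5,2)≠ %(5,1)–@(6,1)≠ %(5,1)–@(6,0)≠ @(5,2)–@(5,3)= @(5,2)–@(6,3)= @(5,2)–@(6,1)= @(5,3)–@(6,3)= @(5,3)–@(6,4)=  → 4/11 unlike.
Row 6: @(6,0)–@(6,1)= @(6,3)–@(6,4)= @(6,4)–@(6,5)=  → 0/3 unlike.
Total adjacent occupied pairs: 82; unlike-type pairs: 27.

27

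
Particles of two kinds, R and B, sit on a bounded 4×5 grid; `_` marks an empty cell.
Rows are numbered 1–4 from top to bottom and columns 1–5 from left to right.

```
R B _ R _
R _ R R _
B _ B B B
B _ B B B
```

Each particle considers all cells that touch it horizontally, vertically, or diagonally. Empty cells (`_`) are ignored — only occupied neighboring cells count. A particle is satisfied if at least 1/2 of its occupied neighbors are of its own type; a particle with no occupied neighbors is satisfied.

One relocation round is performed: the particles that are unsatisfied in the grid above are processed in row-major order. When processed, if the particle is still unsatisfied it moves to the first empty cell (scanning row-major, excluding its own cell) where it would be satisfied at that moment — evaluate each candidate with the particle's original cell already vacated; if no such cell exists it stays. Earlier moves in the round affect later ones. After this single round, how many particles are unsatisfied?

Initially unsatisfied (in order): (1,2), (2,1), (2,3), (2,4).
  (1,2) → (2,5).
  (2,1): now satisfied by earlier moves; stays.
  (2,3): now satisfied by earlier moves; stays.
  (2,4) → (1,2).
Resulting grid:
R R _ R _
R _ R _ B
B _ B B B
B _ B B B
All satisfied now.

0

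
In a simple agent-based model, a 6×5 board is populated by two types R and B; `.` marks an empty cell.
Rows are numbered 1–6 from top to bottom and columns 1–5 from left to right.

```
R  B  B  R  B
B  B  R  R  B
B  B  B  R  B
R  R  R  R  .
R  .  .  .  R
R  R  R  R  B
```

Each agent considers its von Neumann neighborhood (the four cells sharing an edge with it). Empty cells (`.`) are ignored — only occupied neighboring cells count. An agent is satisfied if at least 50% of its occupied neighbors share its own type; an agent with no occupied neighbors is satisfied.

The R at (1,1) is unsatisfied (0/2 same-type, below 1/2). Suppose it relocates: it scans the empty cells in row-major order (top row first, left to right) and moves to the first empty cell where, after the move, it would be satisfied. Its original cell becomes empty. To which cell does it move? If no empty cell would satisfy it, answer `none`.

(4,5)

Vacating (1,1). Empty cells in order:
  (4,5): 2/3 same-type → satisfied — stop here.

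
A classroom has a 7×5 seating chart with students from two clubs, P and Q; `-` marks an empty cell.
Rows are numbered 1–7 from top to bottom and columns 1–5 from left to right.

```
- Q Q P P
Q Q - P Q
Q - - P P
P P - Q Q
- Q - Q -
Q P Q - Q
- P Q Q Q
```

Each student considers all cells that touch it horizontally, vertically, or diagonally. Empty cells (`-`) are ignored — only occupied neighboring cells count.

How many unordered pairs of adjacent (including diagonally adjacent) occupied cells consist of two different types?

Scan each occupied cell's neighbors to the right and below (and the two forward diagonals) so each pair is counted once.
Row 1: Q(1,2)–Q(1,3)= Q(1,2)–Q(2,2)= Q(1,2)–Q(2,1)= Q(1,3)–P(1,4)≠ Q(1,3)–P(2,4)≠ Q(1,3)–Q(2,2)= P(1,4)–P(1,5)= P(1,4)–P(2,4)= P(1,4)–Q(2,5)≠ P(1,5)–Q(2,5)≠ P(1,5)–P(2,4)=  → 4/11 unlike.
Row 2: Q(2,1)–Q(2,2)= Q(2,1)–Q(3,1)= Q(2,2)–Q(3,1)= P(2,4)–Q(2,5)≠ P(2,4)–P(3,4)= P(2,4)–P(3,5)= Q(2,5)–P(3,5)≠ Q(2,5)–P(3,4)≠  → 3/8 unlike.
Row 3: Q(3,1)–P(4,1)≠ Q(3,1)–P(4,2)≠ P(3,4)–P(3,5)= P(3,4)–Q(4,4)≠ P(3,4)–Q(4,5)≠ P(3,5)–Q(4,5)≠ P(3,5)–Q(4,4)≠  → 6/7 unlike.
Row 4: P(4,1)–P(4,2)= P(4,1)–Q(5,2)≠ P(4,2)–Q(5,2)≠ Q(4,4)–Q(4,5)= Q(4,4)–Q(5,4)= Q(4,5)–Q(5,4)=  → 2/6 unlike.
Row 5: Q(5,2)–P(6,2)≠ Q(5,2)–Q(6,3)= Q(5,2)–Q(6,1)= Q(5,4)–Q(6,5)= Q(5,4)–Q(6,3)=  → 1/5 unlike.
Row 6: Q(6,1)–P(6,2)≠ Q(6,1)–P(7,2)≠ P(6,2)–Q(6,3)≠ P(6,2)–P(7,2)= P(6,2)–Q(7,3)≠ Q(6,3)–Q(7,3)= Q(6,3)–Q(7,4)= Q(6,3)–P(7,2)≠ Q(6,5)–Q(7,5)= Q(6,5)–Q(7,4)=  → 5/10 unlike.
Row 7: P(7,2)–Q(7,3)≠ Q(7,3)–Q(7,4)= Q(7,4)–Q(7,5)=  → 1/3 unlike.
Total adjacent occupied pairs: 50; unlike-type pairs: 22.

22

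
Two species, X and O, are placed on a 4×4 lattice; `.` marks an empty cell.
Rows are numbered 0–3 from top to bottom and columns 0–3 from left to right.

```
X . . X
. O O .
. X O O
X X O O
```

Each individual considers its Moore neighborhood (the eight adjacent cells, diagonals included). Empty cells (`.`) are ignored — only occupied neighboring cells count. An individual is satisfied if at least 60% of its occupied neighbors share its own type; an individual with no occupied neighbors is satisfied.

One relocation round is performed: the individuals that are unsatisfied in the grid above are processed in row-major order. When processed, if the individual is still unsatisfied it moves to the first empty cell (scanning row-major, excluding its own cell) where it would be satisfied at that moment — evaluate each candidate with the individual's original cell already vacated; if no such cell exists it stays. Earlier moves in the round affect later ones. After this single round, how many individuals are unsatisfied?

Initially unsatisfied (in order): (0,0), (0,3), (1,1), (2,1), (3,1).
  (0,0) → (2,0).
  (0,3) → (1,0).
  (1,1) → (0,2).
  (2,1) → (0,0).
  (3,1): no empty cell satisfies it; stays.
Resulting grid:
X . O .
X . O .
X . O O
X X O O
Unsatisfied now: (3,1).

1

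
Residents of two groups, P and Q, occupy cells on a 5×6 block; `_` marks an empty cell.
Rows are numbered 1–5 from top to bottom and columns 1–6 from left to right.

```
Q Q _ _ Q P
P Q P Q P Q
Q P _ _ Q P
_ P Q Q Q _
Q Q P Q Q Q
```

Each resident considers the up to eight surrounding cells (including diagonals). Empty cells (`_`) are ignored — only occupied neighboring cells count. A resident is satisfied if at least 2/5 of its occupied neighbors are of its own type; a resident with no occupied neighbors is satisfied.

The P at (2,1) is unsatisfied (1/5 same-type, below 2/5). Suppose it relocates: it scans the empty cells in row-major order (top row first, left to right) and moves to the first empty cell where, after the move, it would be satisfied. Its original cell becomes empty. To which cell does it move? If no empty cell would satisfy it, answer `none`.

(1,4)

Vacating (2,1). Empty cells in order:
  (1,3): 1/4 same-type → still unsatisfied.
  (1,4): 2/4 same-type → satisfied — stop here.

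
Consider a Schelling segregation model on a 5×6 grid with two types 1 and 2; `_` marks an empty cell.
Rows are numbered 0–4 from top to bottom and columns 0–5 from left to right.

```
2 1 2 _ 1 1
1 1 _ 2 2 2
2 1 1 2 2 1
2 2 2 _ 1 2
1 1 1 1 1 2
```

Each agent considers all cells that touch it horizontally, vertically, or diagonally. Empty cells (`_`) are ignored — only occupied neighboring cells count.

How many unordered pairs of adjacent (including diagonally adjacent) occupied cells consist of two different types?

Scan each occupied cell's neighbors to the right and below (and the two forward diagonals) so each pair is counted once.
Row 0: 2(0,0)–1(0,1)≠ 2(0,0)–1(1,0)≠ 2(0,0)–1(1,1)≠ 1(0,1)–2(0,2)≠ 1(0,1)–1(1,1)= 1(0,1)–1(1,0)= 2(0,2)–2(1,3)= 2(0,2)–1(1,1)≠ 1(0,4)–1(0,5)= 1(0,4)–2(1,4)≠ 1(0,4)–2(1,5)≠ 1(0,4)–2(1,3)≠ 1(0,5)–2(1,5)≠ 1(0,5)–2(1,4)≠  → 10/14 unlike.
Row 1: 1(1,0)–1(1,1)= 1(1,0)–2(2,0)≠ 1(1,0)–1(2,1)= 1(1,1)–1(2,1)= 1(1,1)–1(2,2)= 1(1,1)–2(2,0)≠ 2(1,3)–2(1,4)= 2(1,3)–2(2,3)= 2(1,3)–2(2,4)= 2(1,3)–1(2,2)≠ 2(1,4)–2(1,5)= 2(1,4)–2(2,4)= 2(1,4)–1(2,5)≠ 2(1,4)–2(2,3)= 2(1,5)–1(2,5)≠ 2(1,5)–2(2,4)=  → 5/16 unlike.
Row 2: 2(2,0)–1(2,1)≠ 2(2,0)–2(3,0)= 2(2,0)–2(3,1)= 1(2,1)–1(2,2)= 1(2,1)–2(3,1)≠ 1(2,1)–2(3,2)≠ 1(2,1)–2(3,0)≠ 1(2,2)–2(2,3)≠ 1(2,2)–2(3,2)≠ 1(2,2)–2(3,1)≠ 2(2,3)–2(2,4)= 2(2,3)–1(3,4)≠ 2(2,3)–2(3,2)= 2(2,4)–1(2,5)≠ 2(2,4)–1(3,4)≠ 2(2,4)–2(3,5)= 1(2,5)–2(3,5)≠ 1(2,5)–1(3,4)=  → 11/18 unlike.
Row 3: 2(3,0)–2(3,1)= 2(3,0)–1(4,0)≠ 2(3,0)–1(4,1)≠ 2(3,1)–2(3,2)= 2(3,1)–1(4,1)≠ 2(3,1)–1(4,2)≠ 2(3,1)–1(4,0)≠ 2(3,2)–1(4,2)≠ 2(3,2)–1(4,3)≠ 2(3,2)–1(4,1)≠ 1(3,4)–2(3,5)≠ 1(3,4)–1(4,4)= 1(3,4)–2(4,5)≠ 1(3,4)–1(4,3)= 2(3,5)–2(4,5)= 2(3,5)–1(4,4)≠  → 11/16 unlike.
Row 4: 1(4,0)–1(4,1)= 1(4,1)–1(4,2)= 1(4,2)–1(4,3)= 1(4,3)–1(4,4)= 1(4,4)–2(4,5)≠  → 1/5 unlike.
Total adjacent occupied pairs: 69; unlike-type pairs: 38.

38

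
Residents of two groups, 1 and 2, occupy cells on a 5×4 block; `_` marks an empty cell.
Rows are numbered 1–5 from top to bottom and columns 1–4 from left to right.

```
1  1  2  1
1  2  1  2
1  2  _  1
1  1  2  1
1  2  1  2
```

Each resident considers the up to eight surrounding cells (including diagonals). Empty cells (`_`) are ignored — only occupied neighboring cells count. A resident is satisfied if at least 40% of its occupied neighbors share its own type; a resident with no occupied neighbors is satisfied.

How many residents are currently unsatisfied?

6

(1,1)1 2/3 ✓
(1,2)1 3/5 ✓
(1,3)2 2/5 ✓
(1,4)1 1/3 ✗
(2,1)1 3/5 ✓
(2,2)2 2/7 ✗
(2,3)1 3/7 ✓
(2,4)2 1/4 ✗
(3,1)1 3/5 ✓
(3,2)2 2/7 ✗
(3,4)1 2/4 ✓
(4,1)1 3/5 ✓
(4,2)1 4/7 ✓
(4,3)2 3/7 ✓
(4,4)1 2/4 ✓
(5,1)1 2/3 ✓
(5,2)2 1/5 ✗
(5,3)1 2/5 ✓
(5,4)2 1/3 ✗
Unsatisfied: (1,4), (2,2), (2,4), (3,2), (5,2), (5,4) — 6 in total.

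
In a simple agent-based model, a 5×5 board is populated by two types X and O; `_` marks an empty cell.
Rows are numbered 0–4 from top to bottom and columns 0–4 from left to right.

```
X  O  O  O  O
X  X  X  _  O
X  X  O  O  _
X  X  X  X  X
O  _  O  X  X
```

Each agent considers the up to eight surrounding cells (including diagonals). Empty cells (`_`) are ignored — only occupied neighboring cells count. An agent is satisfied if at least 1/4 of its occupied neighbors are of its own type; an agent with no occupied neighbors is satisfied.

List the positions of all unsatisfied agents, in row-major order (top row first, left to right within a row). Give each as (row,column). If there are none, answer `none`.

(0,1), (2,2), (4,0), (4,2)

Row 0: (0,0)X 2/3 ok · (0,1)O 1/5 unhappy · (0,2)O 2/4 ok · (0,3)O 3/4 ok · (0,4)O 2/2 ok
Row 1: (1,0)X 4/5 ok · (1,1)X 5/8 ok · (1,2)X 2/7 ok · (1,4)O 3/3 ok
Row 2: (2,0)X 5/5 ok · (2,1)X 7/8 ok · (2,2)O 1/7 unhappy · (2,3)O 2/6 ok
Row 3: (3,0)X 3/4 ok · (3,1)X 4/7 ok · (3,2)X 4/7 ok · (3,3)X 4/7 ok · (3,4)X 3/4 ok
Row 4: (4,0)O 0/2 unhappy · (4,2)O 0/4 unhappy · (4,3)X 4/5 ok · (4,4)X 3/3 ok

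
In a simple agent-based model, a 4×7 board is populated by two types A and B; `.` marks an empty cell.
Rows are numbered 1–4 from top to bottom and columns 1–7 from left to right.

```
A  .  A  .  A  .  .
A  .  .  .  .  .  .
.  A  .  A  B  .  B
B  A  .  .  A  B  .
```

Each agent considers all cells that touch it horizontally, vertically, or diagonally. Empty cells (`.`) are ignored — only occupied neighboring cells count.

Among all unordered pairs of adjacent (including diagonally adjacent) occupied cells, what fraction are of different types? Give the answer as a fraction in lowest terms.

Scan each occupied cell's neighbors to the right and below (and the two forward diagonals) so each pair is counted once.
From row 1: 0 unlike of 1 pairs (running 0/1).
From row 2: 0 unlike of 1 pairs (running 0/2).
From row 3: 3 unlike of 7 pairs (running 3/9).
From row 4: 2 unlike of 2 pairs (running 5/11).
Total adjacent occupied pairs: 11; unlike-type pairs: 5.
5/11 is already in lowest terms.

5/11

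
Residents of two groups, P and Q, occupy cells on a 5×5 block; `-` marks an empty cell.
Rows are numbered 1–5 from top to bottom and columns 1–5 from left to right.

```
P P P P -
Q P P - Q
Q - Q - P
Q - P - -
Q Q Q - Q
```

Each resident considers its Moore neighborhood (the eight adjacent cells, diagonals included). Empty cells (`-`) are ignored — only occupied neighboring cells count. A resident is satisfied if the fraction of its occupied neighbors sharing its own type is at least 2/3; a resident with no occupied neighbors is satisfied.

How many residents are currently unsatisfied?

(1,1)P 2/3 ok
(1,2)P 4/5 ok
(1,3)P 4/4 ok
(1,4)P 2/3 ok
(2,1)Q 1/4 unhappy
(2,2)P 4/7 unhappy
(2,3)P 4/5 ok
(2,5)Q 0/2 unhappy
(3,1)Q 2/3 ok
(3,3)Q 0/3 unhappy
(3,5)P 0/1 unhappy
(4,1)Q 3/3 ok
(4,3)P 0/3 unhappy
(5,1)Q 2/2 ok
(5,2)Q 3/4 ok
(5,3)Q 1/2 unhappy
(5,5)Q 0/0 ok
Unsatisfied: (2,1), (2,2), (2,5), (3,3), (3,5), (4,3), (5,3) — 7 in total.

7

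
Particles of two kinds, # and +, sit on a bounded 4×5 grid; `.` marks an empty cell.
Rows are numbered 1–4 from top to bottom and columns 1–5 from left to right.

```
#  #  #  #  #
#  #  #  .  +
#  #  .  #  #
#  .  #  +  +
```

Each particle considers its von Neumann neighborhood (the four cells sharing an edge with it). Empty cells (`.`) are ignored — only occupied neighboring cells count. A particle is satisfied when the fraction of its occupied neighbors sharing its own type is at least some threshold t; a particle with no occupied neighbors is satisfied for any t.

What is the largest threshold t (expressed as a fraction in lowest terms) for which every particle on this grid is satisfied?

(1,1)# 2/2
(1,2)# 3/3
(1,3)# 3/3
(1,4)# 2/2
(1,5)# 1/2
(2,1)# 3/3
(2,2)# 4/4
(2,3)# 2/2
(2,5)+ 0/2
(3,1)# 3/3
(3,2)# 2/2
(3,4)# 1/2
(3,5)# 1/3
(4,1)# 1/1
(4,3)# 0/1
(4,4)+ 1/3
(4,5)+ 1/2
The smallest same-type fraction is 0/2 at (2,5), which reduces to 0/1. Any threshold above that leaves this particle unsatisfied.

0/1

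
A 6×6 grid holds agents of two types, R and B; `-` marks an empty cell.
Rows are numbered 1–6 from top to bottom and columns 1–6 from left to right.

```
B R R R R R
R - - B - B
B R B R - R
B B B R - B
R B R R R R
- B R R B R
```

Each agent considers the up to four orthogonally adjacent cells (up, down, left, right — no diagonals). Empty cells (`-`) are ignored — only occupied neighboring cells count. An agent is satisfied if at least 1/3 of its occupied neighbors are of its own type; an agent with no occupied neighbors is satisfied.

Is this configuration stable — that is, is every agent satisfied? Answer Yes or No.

(1,1)B 0/2 unhappy
(1,2)R 1/2 ok
(1,3)R 2/2 ok
(1,4)R 2/3 ok
(1,5)R 2/2 ok
(1,6)R 1/2 ok
(2,1)R 0/2 unhappy
(2,4)B 0/2 unhappy
(2,6)B 0/2 unhappy
(3,1)B 1/3 ok
(3,2)R 0/3 unhappy
(3,3)B 1/3 ok
(3,4)R 1/3 ok
(3,6)R 0/2 unhappy
(4,1)B 2/3 ok
(4,2)B 3/4 ok
(4,3)B 2/4 ok
(4,4)R 2/3 ok
(4,6)B 0/2 unhappy
(5,1)R 0/2 unhappy
(5,2)B 2/4 ok
(5,3)R 2/4 ok
(5,4)R 4/4 ok
(5,5)R 2/3 ok
(5,6)R 2/3 ok
(6,2)B 1/2 ok
(6,3)R 2/3 ok
(6,4)R 2/3 ok
(6,5)B 0/3 unhappy
(6,6)R 1/2 ok
For instance (1,1) has only 0/2 same-type neighbors, below 1/3.

No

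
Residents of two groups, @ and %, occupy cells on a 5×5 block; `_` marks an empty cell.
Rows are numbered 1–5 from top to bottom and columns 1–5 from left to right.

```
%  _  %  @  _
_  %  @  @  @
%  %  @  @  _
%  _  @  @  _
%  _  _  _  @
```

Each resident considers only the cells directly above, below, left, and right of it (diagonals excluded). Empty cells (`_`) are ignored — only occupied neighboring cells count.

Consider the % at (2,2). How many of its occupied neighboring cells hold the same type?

1

Occupied neighbors of (2,2): (3,2)=%, (2,3)=@.
Same type (%): 1 of 2.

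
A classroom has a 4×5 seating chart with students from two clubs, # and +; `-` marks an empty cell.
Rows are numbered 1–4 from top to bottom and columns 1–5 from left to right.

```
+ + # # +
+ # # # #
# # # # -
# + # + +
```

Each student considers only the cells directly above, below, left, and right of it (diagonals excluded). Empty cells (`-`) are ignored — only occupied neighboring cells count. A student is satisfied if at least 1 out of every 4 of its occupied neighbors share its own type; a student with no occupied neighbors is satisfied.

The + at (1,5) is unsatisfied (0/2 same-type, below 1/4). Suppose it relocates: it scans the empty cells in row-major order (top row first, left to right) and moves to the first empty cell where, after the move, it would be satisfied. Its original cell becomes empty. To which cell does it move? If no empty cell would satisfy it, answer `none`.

Vacating (1,5). Empty cells in order:
  (3,5): 1/3 same-type → satisfied — stop here.

(3,5)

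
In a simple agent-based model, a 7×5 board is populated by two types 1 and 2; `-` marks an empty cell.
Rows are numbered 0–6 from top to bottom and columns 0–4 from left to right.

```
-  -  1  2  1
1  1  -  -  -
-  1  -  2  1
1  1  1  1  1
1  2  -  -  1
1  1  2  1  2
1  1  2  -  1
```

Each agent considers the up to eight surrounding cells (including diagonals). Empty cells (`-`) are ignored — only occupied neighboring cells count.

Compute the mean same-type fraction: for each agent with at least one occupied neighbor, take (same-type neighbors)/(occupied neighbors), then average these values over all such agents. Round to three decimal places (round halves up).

0.563

Row 0: (0,2)1 1/2 · (0,3)2 0/2 · (0,4)1 0/1
Row 1: (1,0)1 2/2 · (1,1)1 3/3
Row 2: (2,1)1 5/5 · (2,3)2 0/4 · (2,4)1 2/3
Row 3: (3,0)1 3/4 · (3,1)1 4/5 · (3,2)1 3/5 · (3,3)1 4/5 · (3,4)1 3/4
Row 4: (4,0)1 4/5 · (4,1)2 1/7 · (4,4)1 3/4
Row 5: (5,0)1 4/5 · (5,1)1 4/7 · (5,2)2 2/5 · (5,3)1 2/5 · (5,4)2 0/3
Row 6: (6,0)1 3/3 · (6,1)1 3/5 · (6,2)2 1/4 · (6,4)1 1/2
Sum over 25 agents: 1/2 + 0/2 + 0/1 + 2/2 + 3/3 + 5/5 + 0/4 + 2/3 + 3/4 + 4/5 + 3/5 + 4/5 + 3/4 + 4/5 + 1/7 + 3/4 + 4/5 + 4/7 + 2/5 + 2/5 + 0/3 + 3/3 + 3/5 + 1/4 + 1/2 = 2957/210; mean = 2957/210 ÷ 25 = 2957/5250 = 0.563238… → 0.563.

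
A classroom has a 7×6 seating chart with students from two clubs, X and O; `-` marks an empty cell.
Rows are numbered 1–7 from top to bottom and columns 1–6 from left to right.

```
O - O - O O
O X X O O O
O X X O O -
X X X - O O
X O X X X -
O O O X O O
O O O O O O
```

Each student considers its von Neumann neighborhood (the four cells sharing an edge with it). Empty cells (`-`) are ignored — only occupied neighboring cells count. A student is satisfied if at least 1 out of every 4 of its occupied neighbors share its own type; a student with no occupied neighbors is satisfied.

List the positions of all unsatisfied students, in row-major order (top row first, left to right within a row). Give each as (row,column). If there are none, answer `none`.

(1,3)

(1,1)O 1/1 ✓
(1,3)O 0/1 ✗
(1,5)O 2/2 ✓
(1,6)O 2/2 ✓
(2,1)O 2/3 ✓
(2,2)X 2/3 ✓
(2,3)X 2/4 ✓
(2,4)O 2/3 ✓
(2,5)O 4/4 ✓
(2,6)O 2/2 ✓
(3,1)O 1/3 ✓
(3,2)X 3/4 ✓
(3,3)X 3/4 ✓
(3,4)O 2/3 ✓
(3,5)O 3/3 ✓
(4,1)X 2/3 ✓
(4,2)X 3/4 ✓
(4,3)X 3/3 ✓
(4,5)O 2/3 ✓
(4,6)O 1/1 ✓
(5,1)X 1/3 ✓
(5,2)O 1/4 ✓
(5,3)X 2/4 ✓
(5,4)X 3/3 ✓
(5,5)X 1/3 ✓
(6,1)O 2/3 ✓
(6,2)O 4/4 ✓
(6,3)O 2/4 ✓
(6,4)X 1/4 ✓
(6,5)O 2/4 ✓
(6,6)O 2/2 ✓
(7,1)O 2/2 ✓
(7,2)O 3/3 ✓
(7,3)O 3/3 ✓
(7,4)O 2/3 ✓
(7,5)O 3/3 ✓
(7,6)O 2/2 ✓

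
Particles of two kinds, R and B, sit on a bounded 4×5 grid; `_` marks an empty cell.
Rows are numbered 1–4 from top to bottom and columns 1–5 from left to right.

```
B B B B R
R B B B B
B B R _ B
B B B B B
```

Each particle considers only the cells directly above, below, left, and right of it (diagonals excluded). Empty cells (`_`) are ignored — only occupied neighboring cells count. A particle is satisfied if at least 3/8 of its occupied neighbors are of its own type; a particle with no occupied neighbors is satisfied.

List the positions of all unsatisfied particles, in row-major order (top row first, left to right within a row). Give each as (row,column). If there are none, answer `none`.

(1,5), (2,1), (3,3)

(1,1)B 1/2 ✓
(1,2)B 3/3 ✓
(1,3)B 3/3 ✓
(1,4)B 2/3 ✓
(1,5)R 0/2 ✗
(2,1)R 0/3 ✗
(2,2)B 3/4 ✓
(2,3)B 3/4 ✓
(2,4)B 3/3 ✓
(2,5)B 2/3 ✓
(3,1)B 2/3 ✓
(3,2)B 3/4 ✓
(3,3)R 0/3 ✗
(3,5)B 2/2 ✓
(4,1)B 2/2 ✓
(4,2)B 3/3 ✓
(4,3)B 2/3 ✓
(4,4)B 2/2 ✓
(4,5)B 2/2 ✓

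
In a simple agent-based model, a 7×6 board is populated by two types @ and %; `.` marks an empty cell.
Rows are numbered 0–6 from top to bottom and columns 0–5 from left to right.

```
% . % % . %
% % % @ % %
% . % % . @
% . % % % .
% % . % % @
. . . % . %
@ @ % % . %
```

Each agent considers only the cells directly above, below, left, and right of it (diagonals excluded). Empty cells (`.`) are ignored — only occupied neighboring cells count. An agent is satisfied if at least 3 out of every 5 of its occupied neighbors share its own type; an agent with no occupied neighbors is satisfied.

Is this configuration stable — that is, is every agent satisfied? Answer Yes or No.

No

Row 0: (0,0)% 1/1 satisfied · (0,2)% 2/2 satisfied · (0,3)% 1/2 not · (0,5)% 1/1 satisfied
Row 1: (1,0)% 3/3 satisfied · (1,1)% 2/2 satisfied · (1,2)% 3/4 satisfied · (1,3)@ 0/4 not · (1,4)% 1/2 not · (1,5)% 2/3 satisfied
Row 2: (2,0)% 2/2 satisfied · (2,2)% 3/3 satisfied · (2,3)% 2/3 satisfied · (2,5)@ 0/1 not
Row 3: (3,0)% 2/2 satisfied · (3,2)% 2/2 satisfied · (3,3)% 4/4 satisfied · (3,4)% 2/2 satisfied
Row 4: (4,0)% 2/2 satisfied · (4,1)% 1/1 satisfied · (4,3)% 3/3 satisfied · (4,4)% 2/3 satisfied · (4,5)@ 0/2 not
Row 5: (5,3)% 2/2 satisfied · (5,5)% 1/2 not
Row 6: (6,0)@ 1/1 satisfied · (6,1)@ 1/2 not · (6,2)% 1/2 not · (6,3)% 2/2 satisfied · (6,5)% 1/1 satisfied
For instance (0,3) has only 1/2 same-type neighbors, below 3/5.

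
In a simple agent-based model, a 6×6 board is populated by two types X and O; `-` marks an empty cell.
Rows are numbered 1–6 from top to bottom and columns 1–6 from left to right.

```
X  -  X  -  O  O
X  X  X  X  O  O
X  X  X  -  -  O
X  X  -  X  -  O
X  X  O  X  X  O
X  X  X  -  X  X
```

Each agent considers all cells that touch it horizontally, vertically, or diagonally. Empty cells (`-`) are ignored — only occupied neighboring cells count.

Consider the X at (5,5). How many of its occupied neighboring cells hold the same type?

Occupied neighbors of (5,5): (4,4)=X, (4,6)=O, (5,4)=X, (5,6)=O, (6,5)=X, (6,6)=X.
Same type (X): 4 of 6.

4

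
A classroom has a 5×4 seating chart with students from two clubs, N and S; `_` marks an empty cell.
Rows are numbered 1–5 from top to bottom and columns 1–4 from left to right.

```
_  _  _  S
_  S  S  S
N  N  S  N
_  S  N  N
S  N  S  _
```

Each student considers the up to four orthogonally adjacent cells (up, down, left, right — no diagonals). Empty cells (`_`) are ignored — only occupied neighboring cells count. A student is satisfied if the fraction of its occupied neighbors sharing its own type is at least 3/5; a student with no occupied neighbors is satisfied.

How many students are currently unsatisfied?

Row 1: (1,4)S 1/1 satisfied
Row 2: (2,2)S 1/2 not · (2,3)S 3/3 satisfied · (2,4)S 2/3 satisfied
Row 3: (3,1)N 1/1 satisfied · (3,2)N 1/4 not · (3,3)S 1/4 not · (3,4)N 1/3 not
Row 4: (4,2)S 0/3 not · (4,3)N 1/4 not · (4,4)N 2/2 satisfied
Row 5: (5,1)S 0/1 not · (5,2)N 0/3 not · (5,3)S 0/2 not
Unsatisfied: (2,2), (3,2), (3,3), (3,4), (4,2), (4,3), (5,1), (5,2), (5,3) — 9 in total.

9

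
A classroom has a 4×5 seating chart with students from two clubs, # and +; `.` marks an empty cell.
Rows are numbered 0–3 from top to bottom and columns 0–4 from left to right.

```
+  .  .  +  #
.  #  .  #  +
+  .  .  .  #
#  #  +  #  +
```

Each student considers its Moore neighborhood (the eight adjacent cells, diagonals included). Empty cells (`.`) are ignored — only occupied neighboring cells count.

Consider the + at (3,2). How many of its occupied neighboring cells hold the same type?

Occupied neighbors of (3,2): (3,1)=#, (3,3)=#.
Same type (+): 0 of 2.

0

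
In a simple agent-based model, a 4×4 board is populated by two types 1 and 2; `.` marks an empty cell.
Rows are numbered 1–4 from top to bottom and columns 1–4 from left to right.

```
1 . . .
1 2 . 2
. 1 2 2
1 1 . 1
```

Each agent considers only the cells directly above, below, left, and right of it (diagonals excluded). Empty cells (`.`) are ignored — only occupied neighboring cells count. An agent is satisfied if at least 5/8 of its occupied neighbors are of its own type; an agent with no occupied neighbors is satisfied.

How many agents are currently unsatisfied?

Row 1: (1,1)1 1/1 ok
Row 2: (2,1)1 1/2 unhappy · (2,2)2 0/2 unhappy · (2,4)2 1/1 ok
Row 3: (3,2)1 1/3 unhappy · (3,3)2 1/2 unhappy · (3,4)2 2/3 ok
Row 4: (4,1)1 1/1 ok · (4,2)1 2/2 ok · (4,4)1 0/1 unhappy
Unsatisfied: (2,1), (2,2), (3,2), (3,3), (4,4) — 5 in total.

5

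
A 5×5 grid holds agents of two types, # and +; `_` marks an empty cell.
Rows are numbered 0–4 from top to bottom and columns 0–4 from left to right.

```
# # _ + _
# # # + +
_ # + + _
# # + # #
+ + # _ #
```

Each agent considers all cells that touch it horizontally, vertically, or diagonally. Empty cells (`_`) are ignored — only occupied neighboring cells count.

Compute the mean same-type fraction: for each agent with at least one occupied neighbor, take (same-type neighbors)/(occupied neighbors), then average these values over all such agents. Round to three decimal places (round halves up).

0.657

(0,0)# 3/3
(0,1)# 4/4
(0,3)+ 2/3
(1,0)# 4/4
(1,1)# 5/6
(1,2)# 3/7
(1,3)+ 4/5
(1,4)+ 3/3
(2,1)# 5/7
(2,2)+ 3/8
(2,3)+ 4/7
(3,0)# 2/4
(3,1)# 3/7
(3,2)+ 3/7
(3,3)# 3/6
(3,4)# 2/3
(4,0)+ 1/3
(4,1)+ 2/5
(4,2)# 2/4
(4,4)# 2/2
Sum over 20 agents: 3/3 + 4/4 + 2/3 + 4/4 + 5/6 + 3/7 + 4/5 + 3/3 + 5/7 + 3/8 + 4/7 + 2/4 + 3/7 + 3/7 + 3/6 + 2/3 + 1/3 + 2/5 + 2/4 + 2/2 = 3681/280; mean = 3681/280 ÷ 20 = 3681/5600 = 0.657321… → 0.657.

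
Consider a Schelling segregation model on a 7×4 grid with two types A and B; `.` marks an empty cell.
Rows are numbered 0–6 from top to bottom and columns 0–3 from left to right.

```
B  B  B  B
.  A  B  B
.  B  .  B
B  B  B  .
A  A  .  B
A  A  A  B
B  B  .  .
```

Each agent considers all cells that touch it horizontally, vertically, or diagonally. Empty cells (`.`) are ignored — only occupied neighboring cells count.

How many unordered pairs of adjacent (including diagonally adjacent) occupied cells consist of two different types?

17

Scan each occupied cell's neighbors to the right and below (and the two forward diagonals) so each pair is counted once.
From row 0: 3 unlike of 11 pairs (running 3/11).
From row 1: 2 unlike of 6 pairs (running 5/17).
From row 2: 0 unlike of 4 pairs (running 5/21).
From row 3: 5 unlike of 8 pairs (running 10/29).
From row 4: 1 unlike of 8 pairs (running 11/37).
From row 5: 6 unlike of 8 pairs (running 17/45).
From row 6: 0 unlike of 1 pairs (running 17/46).
Total adjacent occupied pairs: 46; unlike-type pairs: 17.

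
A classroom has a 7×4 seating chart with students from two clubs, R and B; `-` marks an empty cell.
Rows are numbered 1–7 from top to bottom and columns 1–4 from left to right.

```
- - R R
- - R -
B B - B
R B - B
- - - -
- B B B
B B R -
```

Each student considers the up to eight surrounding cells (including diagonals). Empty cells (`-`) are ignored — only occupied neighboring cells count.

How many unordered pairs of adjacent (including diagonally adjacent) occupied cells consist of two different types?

Scan each occupied cell's neighbors to the right and below (and the two forward diagonals) so each pair is counted once.
Row 1: R(1,3)–R(1,4)= R(1,3)–R(2,3)= R(1,4)–R(2,3)=  → 0/3 unlike.
Row 2: R(2,3)–B(3,4)≠ R(2,3)–B(3,2)≠  → 2/2 unlike.
Row 3: B(3,1)–B(3,2)= B(3,1)–R(4,1)≠ B(3,1)–B(4,2)= B(3,2)–B(4,2)= B(3,2)–R(4,1)≠ B(3,4)–B(4,4)=  → 2/6 unlike.
Row 4: R(4,1)–B(4,2)≠  → 1/1 unlike.
Row 6: B(6,2)–B(6,3)= B(6,2)–B(7,2)= B(6,2)–R(7,3)≠ B(6,2)–B(7,1)= B(6,3)–B(6,4)= B(6,3)–R(7,3)≠ B(6,3)–B(7,2)= B(6,4)–R(7,3)≠  → 3/8 unlike.
Row 7: B(7,1)–B(7,2)= B(7,2)–R(7,3)≠  → 1/2 unlike.
Total adjacent occupied pairs: 22; unlike-type pairs: 9.

9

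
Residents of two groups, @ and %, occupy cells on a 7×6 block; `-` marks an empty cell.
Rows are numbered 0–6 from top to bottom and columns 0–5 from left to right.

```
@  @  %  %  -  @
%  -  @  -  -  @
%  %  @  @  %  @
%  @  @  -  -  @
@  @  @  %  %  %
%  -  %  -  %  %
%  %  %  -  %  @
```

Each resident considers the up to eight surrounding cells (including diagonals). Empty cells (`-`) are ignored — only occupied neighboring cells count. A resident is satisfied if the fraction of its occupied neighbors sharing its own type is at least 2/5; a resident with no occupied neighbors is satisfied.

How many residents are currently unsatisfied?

4

Row 0: (0,0)@ 1/2 ok · (0,1)@ 2/4 ok · (0,2)% 1/3 unhappy · (0,3)% 1/2 ok · (0,5)@ 1/1 ok
Row 1: (1,0)% 2/4 ok · (1,2)@ 3/6 ok · (1,5)@ 2/3 ok
Row 2: (2,0)% 3/4 ok · (2,1)% 3/7 ok · (2,2)@ 4/5 ok · (2,3)@ 3/4 ok · (2,4)% 0/4 unhappy · (2,5)@ 2/3 ok
Row 3: (3,0)% 2/5 ok · (3,1)@ 5/8 ok · (3,2)@ 5/7 ok · (3,5)@ 1/4 unhappy
Row 4: (4,0)@ 2/4 ok · (4,1)@ 4/7 ok · (4,2)@ 3/5 ok · (4,3)% 3/5 ok · (4,4)% 4/5 ok · (4,5)% 3/4 ok
Row 5: (5,0)% 2/4 ok · (5,2)% 3/5 ok · (5,4)% 5/6 ok · (5,5)% 4/5 ok
Row 6: (6,0)% 2/2 ok · (6,1)% 4/4 ok · (6,2)% 2/2 ok · (6,4)% 2/3 ok · (6,5)@ 0/3 unhappy
Unsatisfied: (0,2), (2,4), (3,5), (6,5) — 4 in total.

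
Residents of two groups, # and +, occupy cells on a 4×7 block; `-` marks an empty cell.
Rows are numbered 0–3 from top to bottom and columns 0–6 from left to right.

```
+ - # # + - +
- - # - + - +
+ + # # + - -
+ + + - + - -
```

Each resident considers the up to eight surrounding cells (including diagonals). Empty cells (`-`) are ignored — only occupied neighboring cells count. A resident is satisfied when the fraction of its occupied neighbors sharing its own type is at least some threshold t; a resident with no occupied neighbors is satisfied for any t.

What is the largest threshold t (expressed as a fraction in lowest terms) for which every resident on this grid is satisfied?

1/3

(0,0)+ — no occupied neighbors
(0,2)# 2/2
(0,3)# 2/4
(0,4)+ 1/2
(0,6)+ 1/1
(1,2)# 4/5
(1,4)+ 2/4
(1,6)+ 1/1
(2,0)+ 3/3
(2,1)+ 4/6
(2,2)# 2/5
(2,3)# 2/6
(2,4)+ 2/3
(3,0)+ 3/3
(3,1)+ 4/5
(3,2)+ 2/4
(3,4)+ 1/2
The smallest same-type fraction is 2/6 at (2,3), which reduces to 1/3. Any threshold above that leaves this resident unsatisfied.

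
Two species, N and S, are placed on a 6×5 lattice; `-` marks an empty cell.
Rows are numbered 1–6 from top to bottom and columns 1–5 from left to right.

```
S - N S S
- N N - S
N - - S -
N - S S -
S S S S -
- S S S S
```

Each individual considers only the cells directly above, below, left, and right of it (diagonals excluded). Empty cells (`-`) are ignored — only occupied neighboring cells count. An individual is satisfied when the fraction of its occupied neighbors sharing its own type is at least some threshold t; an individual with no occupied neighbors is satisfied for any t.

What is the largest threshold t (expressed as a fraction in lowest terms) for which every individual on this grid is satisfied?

1/2

Row 1: (1,1)S — no occupied neighbors · (1,3)N 1/2 · (1,4)S 1/2 · (1,5)S 2/2
Row 2: (2,2)N 1/1 · (2,3)N 2/2 · (2,5)S 1/1
Row 3: (3,1)N 1/1 · (3,4)S 1/1
Row 4: (4,1)N 1/2 · (4,3)S 2/2 · (4,4)S 3/3
Row 5: (5,1)S 1/2 · (5,2)S 3/3 · (5,3)S 4/4 · (5,4)S 3/3
Row 6: (6,2)S 2/2 · (6,3)S 3/3 · (6,4)S 3/3 · (6,5)S 1/1
The smallest same-type fraction is 1/2 at (1,3), which reduces to 1/2. Any threshold above that leaves this individual unsatisfied.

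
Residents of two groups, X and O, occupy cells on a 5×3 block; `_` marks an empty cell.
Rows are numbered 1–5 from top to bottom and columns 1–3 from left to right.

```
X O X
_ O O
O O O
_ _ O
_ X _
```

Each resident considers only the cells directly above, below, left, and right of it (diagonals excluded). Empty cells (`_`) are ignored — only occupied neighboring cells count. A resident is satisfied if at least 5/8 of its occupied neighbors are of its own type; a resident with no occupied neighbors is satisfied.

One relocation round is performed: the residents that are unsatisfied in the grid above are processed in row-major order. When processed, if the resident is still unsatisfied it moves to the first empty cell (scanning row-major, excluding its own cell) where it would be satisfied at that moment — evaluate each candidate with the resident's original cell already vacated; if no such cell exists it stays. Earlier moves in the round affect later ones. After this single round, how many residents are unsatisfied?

1

Initially unsatisfied (in order): (1,1), (1,2), (1,3).
  (1,1) → (5,1).
  (1,2) → (1,1).
  (1,3): no empty cell satisfies it; stays.
Resulting grid:
O _ X
_ O O
O O O
_ _ O
X X _
Unsatisfied now: (1,3).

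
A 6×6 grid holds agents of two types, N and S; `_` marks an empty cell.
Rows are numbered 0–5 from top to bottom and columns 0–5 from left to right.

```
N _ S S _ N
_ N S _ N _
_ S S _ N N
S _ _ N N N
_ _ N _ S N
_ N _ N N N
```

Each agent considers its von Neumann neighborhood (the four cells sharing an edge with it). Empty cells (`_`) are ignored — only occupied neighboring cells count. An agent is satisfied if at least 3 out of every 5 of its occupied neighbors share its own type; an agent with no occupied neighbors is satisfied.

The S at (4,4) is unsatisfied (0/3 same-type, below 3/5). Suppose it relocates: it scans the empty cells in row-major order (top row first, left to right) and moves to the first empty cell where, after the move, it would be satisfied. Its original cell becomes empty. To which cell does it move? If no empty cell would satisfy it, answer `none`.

Vacating (4,4). Empty cells in order:
  (0,1): 1/3 same-type → still unsatisfied.
  (0,4): 1/3 same-type → still unsatisfied.
  (1,0): 0/2 same-type → still unsatisfied.
  (1,3): 2/3 same-type → satisfied — stop here.

(1,3)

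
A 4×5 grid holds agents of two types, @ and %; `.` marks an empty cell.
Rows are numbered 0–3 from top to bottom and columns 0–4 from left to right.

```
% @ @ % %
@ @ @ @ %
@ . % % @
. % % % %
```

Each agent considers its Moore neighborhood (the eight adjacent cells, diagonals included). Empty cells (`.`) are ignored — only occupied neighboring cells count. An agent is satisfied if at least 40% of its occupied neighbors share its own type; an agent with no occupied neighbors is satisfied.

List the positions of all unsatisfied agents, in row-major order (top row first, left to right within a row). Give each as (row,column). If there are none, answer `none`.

Row 0: (0,0)% 0/3 ✗ · (0,1)@ 4/5 ✓ · (0,2)@ 4/5 ✓ · (0,3)% 2/5 ✓ · (0,4)% 2/3 ✓
Row 1: (1,0)@ 3/4 ✓ · (1,1)@ 5/7 ✓ · (1,2)@ 4/7 ✓ · (1,3)@ 3/8 ✗ · (1,4)% 3/5 ✓
Row 2: (2,0)@ 2/3 ✓ · (2,2)% 4/7 ✓ · (2,3)% 5/8 ✓ · (2,4)@ 1/5 ✗
Row 3: (3,1)% 2/3 ✓ · (3,2)% 4/4 ✓ · (3,3)% 4/5 ✓ · (3,4)% 2/3 ✓

(0,0), (1,3), (2,4)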